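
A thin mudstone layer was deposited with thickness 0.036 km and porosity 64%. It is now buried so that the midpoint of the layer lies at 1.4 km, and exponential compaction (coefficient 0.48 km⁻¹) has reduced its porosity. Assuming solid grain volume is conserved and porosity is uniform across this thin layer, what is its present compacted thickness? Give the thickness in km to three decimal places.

Porosity at 1.4 km: φ = 0.64·exp(−0.48×1.4) = 0.3268
Solid-volume conservation: h(1−φ) = h₀(1−φ₀) ⇒ h = h₀·(1−φ₀)/(1−φ)
h = 0.036 × (1 − 0.64)/(1 − 0.3268) = 0.036 × 0.5348 = 0.0193 km

0.019 km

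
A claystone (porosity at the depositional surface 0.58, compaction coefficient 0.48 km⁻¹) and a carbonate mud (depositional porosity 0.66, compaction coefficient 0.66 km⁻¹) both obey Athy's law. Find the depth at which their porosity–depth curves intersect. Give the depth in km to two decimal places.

Set n₀ₐ e^(−cₐz) = n₀ᵦ e^(−cᵦz) ⇒ ln(n₀ₐ/n₀ᵦ) = (cₐ − cᵦ)·z
z = ln(0.58/0.66) / (0.48 − 0.66) = -0.1292 / -0.18 = 0.718 km

0.72 km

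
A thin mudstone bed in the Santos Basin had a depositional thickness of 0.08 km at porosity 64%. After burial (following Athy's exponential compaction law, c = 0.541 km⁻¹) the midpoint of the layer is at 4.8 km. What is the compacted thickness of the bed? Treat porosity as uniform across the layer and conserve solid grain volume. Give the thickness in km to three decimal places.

Porosity at 4.8 km: phi = 0.64·exp(−0.541×4.8) = 0.0477
Solid-volume conservation: h(1−phi) = h₀(1−phi₀) ⇒ h = h₀·(1−phi₀)/(1−phi)
h = 0.08 × (1 − 0.64)/(1 − 0.0477) = 0.08 × 0.3780 = 0.0302 km

0.030 km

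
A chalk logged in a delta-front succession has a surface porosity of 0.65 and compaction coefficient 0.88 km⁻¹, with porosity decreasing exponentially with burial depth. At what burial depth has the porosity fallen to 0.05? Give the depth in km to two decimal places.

2.91 km

Invert Athy's law: Z = ln(phi₀/phi) / k
Z = ln(0.65/0.05) / 0.88 = ln(13) / 0.88 = 2.5649 / 0.88 = 2.915 km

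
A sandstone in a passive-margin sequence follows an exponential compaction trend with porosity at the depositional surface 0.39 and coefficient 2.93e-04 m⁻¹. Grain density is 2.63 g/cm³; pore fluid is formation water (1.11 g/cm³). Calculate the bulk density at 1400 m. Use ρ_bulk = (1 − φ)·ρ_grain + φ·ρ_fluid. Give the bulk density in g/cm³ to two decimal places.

Working in km (1 km = 1000 m; c in km⁻¹ = c in m⁻¹ × 1000):
Porosity at depth: φ = 0.39·exp(−0.293×1.4) = 0.39×0.6635 = 0.2588
Bulk density: ρ_b = (1−φ)ρ_g + φ·ρ_f = 0.7412×2.63 + 0.2588×1.11
       = 1.949 + 0.287 = 2.237 g/cm³

2.24 g/cm³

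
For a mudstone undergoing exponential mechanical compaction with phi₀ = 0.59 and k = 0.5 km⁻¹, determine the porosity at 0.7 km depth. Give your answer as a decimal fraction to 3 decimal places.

0.416

phi = phi₀·exp(−k·Z) = 0.59 × exp(−0.5 × 0.7) = 0.59 × exp(−0.35)
  = 0.59 × 0.7047 = 0.4158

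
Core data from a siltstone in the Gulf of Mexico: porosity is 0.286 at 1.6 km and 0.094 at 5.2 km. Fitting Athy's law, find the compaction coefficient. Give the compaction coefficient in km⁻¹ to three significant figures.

Athy: n(d) = n₀ e^(−kd) ⇒ n₁/n₂ = e^{k(d₂−d₁)} ⇒ k = ln(n₁/n₂)/(d₂−d₁)
k = ln(0.286/0.094) / (5.2 − 1.6) = ln(3.043) / 3.6 = 1.1127 / 3.6 = 0.3091 km⁻¹

0.309 km⁻¹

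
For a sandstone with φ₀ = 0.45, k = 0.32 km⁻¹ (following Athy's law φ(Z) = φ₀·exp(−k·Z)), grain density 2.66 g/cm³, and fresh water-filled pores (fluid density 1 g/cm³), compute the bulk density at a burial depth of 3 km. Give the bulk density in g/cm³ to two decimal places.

Porosity at depth: φ = 0.45·exp(−0.32×3) = 0.45×0.3829 = 0.1723
Bulk density: ρ_b = (1−φ)ρ_g + φ·ρ_f = 0.8277×2.66 + 0.1723×1
       = 2.202 + 0.172 = 2.374 g/cm³

2.37 g/cm³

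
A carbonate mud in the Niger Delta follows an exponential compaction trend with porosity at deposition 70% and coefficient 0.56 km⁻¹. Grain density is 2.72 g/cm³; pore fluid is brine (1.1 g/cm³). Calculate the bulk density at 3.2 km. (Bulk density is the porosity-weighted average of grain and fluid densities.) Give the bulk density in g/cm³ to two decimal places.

Porosity at depth: n = 0.7·exp(−0.56×3.2) = 0.7×0.1666 = 0.1166
Bulk density: ρ_b = (1−n)ρ_g + n·ρ_f = 0.8834×2.72 + 0.1166×1.1
       = 2.403 + 0.128 = 2.531 g/cm³

2.53 g/cm³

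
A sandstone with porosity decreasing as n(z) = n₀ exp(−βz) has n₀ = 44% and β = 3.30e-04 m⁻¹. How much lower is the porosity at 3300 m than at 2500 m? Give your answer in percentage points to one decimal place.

Working in km (1 km = 1000 m; β in km⁻¹ = β in m⁻¹ × 1000):
n(2.5) = 0.44·e^(−0.33×2.5) = 0.1928
n(3.3) = 0.44·e^(−0.33×3.3) = 0.1481
Δn = 0.1928 − 0.1481 = 0.0447

4.5 percentage points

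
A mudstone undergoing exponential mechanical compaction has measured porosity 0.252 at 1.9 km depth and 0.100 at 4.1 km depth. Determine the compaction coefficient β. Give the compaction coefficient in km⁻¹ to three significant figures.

0.420 km⁻¹

Athy: n(Z) = n₀ e^(−βZ) ⇒ n₁/n₂ = e^{β(Z₂−Z₁)} ⇒ β = ln(n₁/n₂)/(Z₂−Z₁)
β = ln(0.252/0.1) / (4.1 − 1.9) = ln(2.52) / 2.2 = 0.9243 / 2.2 = 0.4201 km⁻¹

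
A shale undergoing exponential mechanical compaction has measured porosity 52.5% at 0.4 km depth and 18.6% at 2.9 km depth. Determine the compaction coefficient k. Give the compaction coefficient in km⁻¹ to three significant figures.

Athy: φ(z) = φ₀ e^(−kz) ⇒ φ₁/φ₂ = e^{k(z₂−z₁)} ⇒ k = ln(φ₁/φ₂)/(z₂−z₁)
k = ln(0.525/0.186) / (2.9 − 0.4) = ln(2.823) / 2.5 = 1.0377 / 2.5 = 0.4151 km⁻¹

0.415 km⁻¹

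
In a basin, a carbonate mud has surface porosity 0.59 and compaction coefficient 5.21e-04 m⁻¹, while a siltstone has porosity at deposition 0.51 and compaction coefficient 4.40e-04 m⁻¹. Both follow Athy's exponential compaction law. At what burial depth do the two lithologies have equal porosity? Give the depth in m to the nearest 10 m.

Working in km (1 km = 1000 m; β in km⁻¹ = β in m⁻¹ × 1000):
Set n₀ₐ e^(−βₐZ) = n₀ᵦ e^(−βᵦZ) ⇒ ln(n₀ₐ/n₀ᵦ) = (βₐ − βᵦ)·Z
Z = ln(0.59/0.51) / (0.521 − 0.44) = 0.1457 / 0.081 = 1.799 km

1800 m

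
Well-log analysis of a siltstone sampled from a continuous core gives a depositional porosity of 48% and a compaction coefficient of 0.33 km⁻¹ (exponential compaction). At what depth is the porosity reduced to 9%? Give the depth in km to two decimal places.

5.07 km

Invert Athy's law: d = ln(φ₀/φ) / k
d = ln(0.48/0.09) / 0.33 = ln(5.333) / 0.33 = 1.6740 / 0.33 = 5.073 km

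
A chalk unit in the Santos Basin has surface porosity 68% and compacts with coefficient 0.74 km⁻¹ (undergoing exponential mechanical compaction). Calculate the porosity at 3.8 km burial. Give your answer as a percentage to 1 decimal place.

n = n₀·exp(−β·d) = 0.68 × exp(−0.74 × 3.8) = 0.68 × exp(−2.812)
  = 0.68 × 0.0601 = 0.0409

4.1%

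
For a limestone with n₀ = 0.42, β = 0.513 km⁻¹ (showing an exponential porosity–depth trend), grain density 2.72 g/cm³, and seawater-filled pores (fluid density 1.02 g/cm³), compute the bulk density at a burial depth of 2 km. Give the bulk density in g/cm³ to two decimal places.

2.46 g/cm³

Porosity at depth: n = 0.42·exp(−0.513×2) = 0.42×0.3584 = 0.1505
Bulk density: ρ_b = (1−n)ρ_g + n·ρ_f = 0.8495×2.72 + 0.1505×1.02
       = 2.311 + 0.154 = 2.464 g/cm³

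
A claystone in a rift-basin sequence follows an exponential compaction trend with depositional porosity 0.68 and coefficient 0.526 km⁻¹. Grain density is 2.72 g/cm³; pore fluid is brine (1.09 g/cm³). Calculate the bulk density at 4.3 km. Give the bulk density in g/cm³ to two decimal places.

2.60 g/cm³

Porosity at depth: phi = 0.68·exp(−0.526×4.3) = 0.68×0.1042 = 0.0708
Bulk density: ρ_b = (1−phi)ρ_g + phi·ρ_f = 0.9292×2.72 + 0.0708×1.09
       = 2.527 + 0.077 = 2.605 g/cm³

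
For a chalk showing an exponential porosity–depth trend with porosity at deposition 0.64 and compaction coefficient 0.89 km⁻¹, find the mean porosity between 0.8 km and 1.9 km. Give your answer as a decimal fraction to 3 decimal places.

0.200

⟨n⟩ = (1/(z₂−z₁)) ∫ n₀ e^(−kz) dz = n₀·(e^(−k·z₁) − e^(−k·z₂)) / (k·(z₂−z₁))
e^(−0.89×0.8) = 0.4907; e^(−0.89×1.9) = 0.1843
⟨n⟩ = 0.64 × (0.4907 − 0.1843) / (0.89 × 1.1) = 0.64 × 0.3129 = 0.2003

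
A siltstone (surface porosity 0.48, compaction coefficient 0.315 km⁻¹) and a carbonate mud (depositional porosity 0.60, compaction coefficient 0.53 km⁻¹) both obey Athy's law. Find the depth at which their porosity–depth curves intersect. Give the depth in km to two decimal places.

Set n₀ₐ e^(−βₐZ) = n₀ᵦ e^(−βᵦZ) ⇒ ln(n₀ₐ/n₀ᵦ) = (βₐ − βᵦ)·Z
Z = ln(0.48/0.6) / (0.315 − 0.53) = -0.2231 / -0.215 = 1.038 km

1.04 km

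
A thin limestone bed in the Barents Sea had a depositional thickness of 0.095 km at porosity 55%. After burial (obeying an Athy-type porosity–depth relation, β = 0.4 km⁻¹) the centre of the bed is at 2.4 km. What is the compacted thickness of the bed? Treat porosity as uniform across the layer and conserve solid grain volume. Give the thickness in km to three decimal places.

0.054 km

Porosity at 2.4 km: n = 0.55·exp(−0.4×2.4) = 0.2106
Solid-volume conservation: h(1−n) = h₀(1−n₀) ⇒ h = h₀·(1−n₀)/(1−n)
h = 0.095 × (1 − 0.55)/(1 − 0.2106) = 0.095 × 0.5700 = 0.0542 km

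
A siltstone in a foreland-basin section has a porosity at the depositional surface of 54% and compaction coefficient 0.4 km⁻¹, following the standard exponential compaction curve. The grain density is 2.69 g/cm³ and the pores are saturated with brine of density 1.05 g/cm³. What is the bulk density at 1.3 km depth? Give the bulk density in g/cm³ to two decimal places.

Porosity at depth: phi = 0.54·exp(−0.4×1.3) = 0.54×0.5945 = 0.3210
Bulk density: ρ_b = (1−phi)ρ_g + phi·ρ_f = 0.6790×2.69 + 0.3210×1.05
       = 1.826 + 0.337 = 2.163 g/cm³

2.16 g/cm³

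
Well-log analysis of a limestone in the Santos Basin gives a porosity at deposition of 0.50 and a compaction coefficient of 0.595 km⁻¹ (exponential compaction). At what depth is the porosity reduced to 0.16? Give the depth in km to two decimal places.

Invert Athy's law: d = ln(n₀/n) / c
d = ln(0.5/0.16) / 0.595 = ln(3.125) / 0.595 = 1.1394 / 0.595 = 1.915 km

1.92 km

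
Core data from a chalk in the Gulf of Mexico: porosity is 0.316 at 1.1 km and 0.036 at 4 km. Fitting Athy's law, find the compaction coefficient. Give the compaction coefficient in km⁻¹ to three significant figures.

Athy: phi(Z) = phi₀ e^(−βZ) ⇒ phi₁/phi₂ = e^{β(Z₂−Z₁)} ⇒ β = ln(phi₁/phi₂)/(Z₂−Z₁)
β = ln(0.316/0.036) / (4 − 1.1) = ln(8.778) / 2.9 = 2.1722 / 2.9 = 0.749 km⁻¹

0.749 km⁻¹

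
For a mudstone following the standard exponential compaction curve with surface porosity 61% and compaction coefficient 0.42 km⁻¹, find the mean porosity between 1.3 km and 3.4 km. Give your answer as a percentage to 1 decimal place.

23.5%

⟨φ⟩ = (1/(Z₂−Z₁)) ∫ φ₀ e^(−kZ) dZ = φ₀·(e^(−k·Z₁) − e^(−k·Z₂)) / (k·(Z₂−Z₁))
e^(−0.42×1.3) = 0.5793; e^(−0.42×3.4) = 0.2398
⟨φ⟩ = 0.61 × (0.5793 − 0.2398) / (0.42 × 2.1) = 0.61 × 0.3849 = 0.2348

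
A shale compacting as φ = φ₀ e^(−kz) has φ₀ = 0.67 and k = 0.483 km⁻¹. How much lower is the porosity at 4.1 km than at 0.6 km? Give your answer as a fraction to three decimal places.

φ(0.6) = 0.67·e^(−0.483×0.6) = 0.5014
φ(4.1) = 0.67·e^(−0.483×4.1) = 0.0925
Δφ = 0.5014 − 0.0925 = 0.4090

0.409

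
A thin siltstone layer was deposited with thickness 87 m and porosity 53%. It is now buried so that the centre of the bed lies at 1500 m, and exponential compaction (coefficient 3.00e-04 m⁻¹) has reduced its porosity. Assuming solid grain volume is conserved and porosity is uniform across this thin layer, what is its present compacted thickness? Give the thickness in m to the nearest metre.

62 m

Working in km (1 km = 1000 m; c in km⁻¹ = c in m⁻¹ × 1000):
Porosity at 1.5 km: phi = 0.53·exp(−0.3×1.5) = 0.3379
Solid-volume conservation: h(1−phi) = h₀(1−phi₀) ⇒ h = h₀·(1−phi₀)/(1−phi)
h = 0.087 × (1 − 0.53)/(1 − 0.3379) = 0.087 × 0.7099 = 0.0618 km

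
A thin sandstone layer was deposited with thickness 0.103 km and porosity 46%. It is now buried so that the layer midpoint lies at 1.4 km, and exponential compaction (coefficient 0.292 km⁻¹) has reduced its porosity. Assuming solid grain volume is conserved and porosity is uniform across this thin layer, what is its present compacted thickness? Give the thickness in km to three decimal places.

Porosity at 1.4 km: phi = 0.46·exp(−0.292×1.4) = 0.3056
Solid-volume conservation: h(1−phi) = h₀(1−phi₀) ⇒ h = h₀·(1−phi₀)/(1−phi)
h = 0.103 × (1 − 0.46)/(1 − 0.3056) = 0.103 × 0.7777 = 0.0801 km

0.080 km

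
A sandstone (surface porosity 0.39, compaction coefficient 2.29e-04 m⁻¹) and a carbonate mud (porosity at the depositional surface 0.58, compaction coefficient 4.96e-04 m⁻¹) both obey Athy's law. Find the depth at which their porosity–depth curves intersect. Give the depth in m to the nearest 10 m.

1490 m

Working in km (1 km = 1000 m; β in km⁻¹ = β in m⁻¹ × 1000):
Set n₀ₐ e^(−βₐz) = n₀ᵦ e^(−βᵦz) ⇒ ln(n₀ₐ/n₀ᵦ) = (βₐ − βᵦ)·z
z = ln(0.39/0.58) / (0.229 − 0.496) = -0.3969 / -0.267 = 1.486 km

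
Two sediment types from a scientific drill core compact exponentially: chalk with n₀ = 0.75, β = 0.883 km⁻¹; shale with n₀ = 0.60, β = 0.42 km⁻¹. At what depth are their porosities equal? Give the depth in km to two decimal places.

0.48 km

Set n₀ₐ e^(−βₐz) = n₀ᵦ e^(−βᵦz) ⇒ ln(n₀ₐ/n₀ᵦ) = (βₐ − βᵦ)·z
z = ln(0.75/0.6) / (0.883 − 0.42) = 0.2231 / 0.463 = 0.482 km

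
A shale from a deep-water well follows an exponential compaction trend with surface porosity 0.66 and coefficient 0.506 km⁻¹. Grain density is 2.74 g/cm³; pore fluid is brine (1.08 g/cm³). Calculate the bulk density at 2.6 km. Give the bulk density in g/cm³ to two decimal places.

2.45 g/cm³

Porosity at depth: φ = 0.66·exp(−0.506×2.6) = 0.66×0.2683 = 0.1771
Bulk density: ρ_b = (1−φ)ρ_g + φ·ρ_f = 0.8229×2.74 + 0.1771×1.08
       = 2.255 + 0.191 = 2.446 g/cm³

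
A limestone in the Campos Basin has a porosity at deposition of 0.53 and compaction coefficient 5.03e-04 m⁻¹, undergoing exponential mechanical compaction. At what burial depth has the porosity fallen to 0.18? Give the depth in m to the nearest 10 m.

Working in km (1 km = 1000 m; k in km⁻¹ = k in m⁻¹ × 1000):
Invert Athy's law: d = ln(n₀/n) / k
d = ln(0.53/0.18) / 0.503 = ln(2.944) / 0.503 = 1.0799 / 0.503 = 2.147 km

2150 m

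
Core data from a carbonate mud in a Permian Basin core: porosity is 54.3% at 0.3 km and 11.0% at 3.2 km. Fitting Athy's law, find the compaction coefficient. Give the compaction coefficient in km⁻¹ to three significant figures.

0.551 km⁻¹

Athy: n(d) = n₀ e^(−cd) ⇒ n₁/n₂ = e^{c(d₂−d₁)} ⇒ c = ln(n₁/n₂)/(d₂−d₁)
c = ln(0.543/0.11) / (3.2 − 0.3) = ln(4.936) / 2.9 = 1.5966 / 2.9 = 0.5506 km⁻¹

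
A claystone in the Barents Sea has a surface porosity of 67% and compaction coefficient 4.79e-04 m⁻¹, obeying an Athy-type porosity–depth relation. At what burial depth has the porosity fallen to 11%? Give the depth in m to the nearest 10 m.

Working in km (1 km = 1000 m; k in km⁻¹ = k in m⁻¹ × 1000):
Invert Athy's law: Z = ln(φ₀/φ) / k
Z = ln(0.67/0.11) / 0.479 = ln(6.091) / 0.479 = 1.8068 / 0.479 = 3.772 km

3770 m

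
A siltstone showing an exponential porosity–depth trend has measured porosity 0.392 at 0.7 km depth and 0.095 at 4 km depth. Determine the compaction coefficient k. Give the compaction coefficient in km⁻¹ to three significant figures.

0.430 km⁻¹

Athy: n(z) = n₀ e^(−kz) ⇒ n₁/n₂ = e^{k(z₂−z₁)} ⇒ k = ln(n₁/n₂)/(z₂−z₁)
k = ln(0.392/0.095) / (4 − 0.7) = ln(4.126) / 3.3 = 1.4174 / 3.3 = 0.4295 km⁻¹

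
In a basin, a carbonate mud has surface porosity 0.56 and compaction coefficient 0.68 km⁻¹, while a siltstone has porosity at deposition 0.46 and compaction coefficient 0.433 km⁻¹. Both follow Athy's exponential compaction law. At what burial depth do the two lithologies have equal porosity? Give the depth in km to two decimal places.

0.80 km

Set φ₀ₐ e^(−βₐz) = φ₀ᵦ e^(−βᵦz) ⇒ ln(φ₀ₐ/φ₀ᵦ) = (βₐ − βᵦ)·z
z = ln(0.56/0.46) / (0.68 − 0.433) = 0.1967 / 0.247 = 0.796 km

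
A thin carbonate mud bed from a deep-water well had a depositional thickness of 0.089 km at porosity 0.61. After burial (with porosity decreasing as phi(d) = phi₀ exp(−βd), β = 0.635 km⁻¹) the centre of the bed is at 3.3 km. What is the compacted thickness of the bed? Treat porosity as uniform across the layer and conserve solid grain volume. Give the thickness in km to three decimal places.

Porosity at 3.3 km: phi = 0.61·exp(−0.635×3.3) = 0.0750
Solid-volume conservation: h(1−phi) = h₀(1−phi₀) ⇒ h = h₀·(1−phi₀)/(1−phi)
h = 0.089 × (1 − 0.61)/(1 − 0.0750) = 0.089 × 0.4216 = 0.0375 km

0.038 km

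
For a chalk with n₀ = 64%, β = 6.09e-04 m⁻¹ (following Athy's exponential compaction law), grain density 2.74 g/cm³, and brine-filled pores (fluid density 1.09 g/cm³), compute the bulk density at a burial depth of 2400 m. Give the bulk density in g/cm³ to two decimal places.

2.50 g/cm³

Working in km (1 km = 1000 m; β in km⁻¹ = β in m⁻¹ × 1000):
Porosity at depth: n = 0.64·exp(−0.609×2.4) = 0.64×0.2319 = 0.1484
Bulk density: ρ_b = (1−n)ρ_g + n·ρ_f = 0.8516×2.74 + 0.1484×1.09
       = 2.333 + 0.162 = 2.495 g/cm³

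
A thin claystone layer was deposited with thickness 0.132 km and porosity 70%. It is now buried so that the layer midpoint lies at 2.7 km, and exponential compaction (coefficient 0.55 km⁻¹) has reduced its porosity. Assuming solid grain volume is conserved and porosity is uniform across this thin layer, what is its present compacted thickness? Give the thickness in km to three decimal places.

Porosity at 2.7 km: phi = 0.7·exp(−0.55×2.7) = 0.1586
Solid-volume conservation: h(1−phi) = h₀(1−phi₀) ⇒ h = h₀·(1−phi₀)/(1−phi)
h = 0.132 × (1 − 0.7)/(1 − 0.1586) = 0.132 × 0.3565 = 0.0471 km

0.047 km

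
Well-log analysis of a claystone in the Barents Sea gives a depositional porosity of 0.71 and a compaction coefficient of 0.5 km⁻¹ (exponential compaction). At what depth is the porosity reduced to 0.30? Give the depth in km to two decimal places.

Invert Athy's law: Z = ln(n₀/n) / β
Z = ln(0.71/0.3) / 0.5 = ln(2.367) / 0.5 = 0.8615 / 0.5 = 1.723 km

1.72 km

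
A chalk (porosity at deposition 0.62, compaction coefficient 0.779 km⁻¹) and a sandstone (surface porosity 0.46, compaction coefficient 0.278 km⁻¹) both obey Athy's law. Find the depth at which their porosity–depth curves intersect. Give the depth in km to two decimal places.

0.60 km

Set φ₀ₐ e^(−kₐZ) = φ₀ᵦ e^(−kᵦZ) ⇒ ln(φ₀ₐ/φ₀ᵦ) = (kₐ − kᵦ)·Z
Z = ln(0.62/0.46) / (0.779 − 0.278) = 0.2985 / 0.501 = 0.596 km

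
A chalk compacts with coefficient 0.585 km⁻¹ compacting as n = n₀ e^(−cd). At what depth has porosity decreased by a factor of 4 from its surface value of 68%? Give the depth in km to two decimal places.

n/n₀ = 1/4 ⇒ exp(−c·d) = 1/4 ⇒ d = ln(4) / c
d = 1.3863 / 0.585 = 2.370 km

2.37 km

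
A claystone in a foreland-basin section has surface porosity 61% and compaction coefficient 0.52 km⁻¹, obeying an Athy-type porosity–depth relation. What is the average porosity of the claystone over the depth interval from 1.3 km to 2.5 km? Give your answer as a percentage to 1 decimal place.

⟨n⟩ = (1/(Z₂−Z₁)) ∫ n₀ e^(−kZ) dZ = n₀·(e^(−k·Z₁) − e^(−k·Z₂)) / (k·(Z₂−Z₁))
e^(−0.52×1.3) = 0.5086; e^(−0.52×2.5) = 0.2725
⟨n⟩ = 0.61 × (0.5086 − 0.2725) / (0.52 × 1.2) = 0.61 × 0.3784 = 0.2308

23.1%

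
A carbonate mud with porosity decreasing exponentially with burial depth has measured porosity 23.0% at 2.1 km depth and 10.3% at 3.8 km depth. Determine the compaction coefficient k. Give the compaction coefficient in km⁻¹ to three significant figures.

0.473 km⁻¹

Athy: φ(Z) = φ₀ e^(−kZ) ⇒ φ₁/φ₂ = e^{k(Z₂−Z₁)} ⇒ k = ln(φ₁/φ₂)/(Z₂−Z₁)
k = ln(0.23/0.103) / (3.8 − 2.1) = ln(2.233) / 1.7 = 0.8034 / 1.7 = 0.4726 km⁻¹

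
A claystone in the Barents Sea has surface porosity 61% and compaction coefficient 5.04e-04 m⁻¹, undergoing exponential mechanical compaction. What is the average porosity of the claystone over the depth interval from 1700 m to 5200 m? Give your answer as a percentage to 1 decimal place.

12.2%

Working in km (1 km = 1000 m; c in km⁻¹ = c in m⁻¹ × 1000):
⟨φ⟩ = (1/(z₂−z₁)) ∫ φ₀ e^(−cz) dz = φ₀·(e^(−c·z₁) − e^(−c·z₂)) / (c·(z₂−z₁))
e^(−0.504×1.7) = 0.4245; e^(−0.504×5.2) = 0.0727
⟨φ⟩ = 0.61 × (0.4245 − 0.0727) / (0.504 × 3.5) = 0.61 × 0.1994 = 0.1216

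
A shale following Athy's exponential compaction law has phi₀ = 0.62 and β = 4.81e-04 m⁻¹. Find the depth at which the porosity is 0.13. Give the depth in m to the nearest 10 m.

3250 m

Working in km (1 km = 1000 m; β in km⁻¹ = β in m⁻¹ × 1000):
Invert Athy's law: d = ln(phi₀/phi) / β
d = ln(0.62/0.13) / 0.481 = ln(4.769) / 0.481 = 1.5622 / 0.481 = 3.248 km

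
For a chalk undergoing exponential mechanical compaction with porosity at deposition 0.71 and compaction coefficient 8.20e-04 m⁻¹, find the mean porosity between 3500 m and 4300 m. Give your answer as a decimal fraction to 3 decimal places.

Working in km (1 km = 1000 m; k in km⁻¹ = k in m⁻¹ × 1000):
⟨phi⟩ = (1/(Z₂−Z₁)) ∫ phi₀ e^(−kZ) dZ = phi₀·(e^(−k·Z₁) − e^(−k·Z₂)) / (k·(Z₂−Z₁))
e^(−0.82×3.5) = 0.0567; e^(−0.82×4.3) = 0.0294
⟨phi⟩ = 0.71 × (0.0567 − 0.0294) / (0.82 × 0.8) = 0.71 × 0.0416 = 0.0295

0.030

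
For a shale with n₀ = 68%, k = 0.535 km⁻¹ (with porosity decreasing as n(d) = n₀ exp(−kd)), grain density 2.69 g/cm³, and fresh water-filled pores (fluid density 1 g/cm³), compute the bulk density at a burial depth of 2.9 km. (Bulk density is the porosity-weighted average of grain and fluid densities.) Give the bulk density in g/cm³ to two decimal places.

Porosity at depth: n = 0.68·exp(−0.535×2.9) = 0.68×0.2119 = 0.1441
Bulk density: ρ_b = (1−n)ρ_g + n·ρ_f = 0.8559×2.69 + 0.1441×1
       = 2.302 + 0.144 = 2.446 g/cm³

2.45 g/cm³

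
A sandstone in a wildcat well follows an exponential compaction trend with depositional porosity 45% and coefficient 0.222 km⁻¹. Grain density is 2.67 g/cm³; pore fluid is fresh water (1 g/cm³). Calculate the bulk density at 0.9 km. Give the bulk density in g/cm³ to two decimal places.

2.05 g/cm³

Porosity at depth: n = 0.45·exp(−0.222×0.9) = 0.45×0.8189 = 0.3685
Bulk density: ρ_b = (1−n)ρ_g + n·ρ_f = 0.6315×2.67 + 0.3685×1
       = 1.686 + 0.369 = 2.055 g/cm³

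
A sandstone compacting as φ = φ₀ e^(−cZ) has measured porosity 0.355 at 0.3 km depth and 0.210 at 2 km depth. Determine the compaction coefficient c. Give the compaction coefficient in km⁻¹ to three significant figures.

0.309 km⁻¹

Athy: φ(Z) = φ₀ e^(−cZ) ⇒ φ₁/φ₂ = e^{c(Z₂−Z₁)} ⇒ c = ln(φ₁/φ₂)/(Z₂−Z₁)
c = ln(0.355/0.21) / (2 − 0.3) = ln(1.69) / 1.7 = 0.5250 / 1.7 = 0.3088 km⁻¹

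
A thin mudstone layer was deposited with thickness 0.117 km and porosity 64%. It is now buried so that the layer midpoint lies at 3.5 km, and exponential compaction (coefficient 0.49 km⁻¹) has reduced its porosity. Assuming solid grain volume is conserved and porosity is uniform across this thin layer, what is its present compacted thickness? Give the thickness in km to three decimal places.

Porosity at 3.5 km: φ = 0.64·exp(−0.49×3.5) = 0.1152
Solid-volume conservation: h(1−φ) = h₀(1−φ₀) ⇒ h = h₀·(1−φ₀)/(1−φ)
h = 0.117 × (1 − 0.64)/(1 − 0.1152) = 0.117 × 0.4069 = 0.0476 km

0.048 km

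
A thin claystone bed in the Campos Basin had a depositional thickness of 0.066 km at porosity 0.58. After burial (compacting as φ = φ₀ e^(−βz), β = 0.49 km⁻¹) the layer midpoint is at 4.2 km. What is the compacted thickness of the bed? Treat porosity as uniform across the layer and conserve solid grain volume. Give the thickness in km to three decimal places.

0.030 km

Porosity at 4.2 km: φ = 0.58·exp(−0.49×4.2) = 0.0741
Solid-volume conservation: h(1−φ) = h₀(1−φ₀) ⇒ h = h₀·(1−φ₀)/(1−φ)
h = 0.066 × (1 − 0.58)/(1 − 0.0741) = 0.066 × 0.4536 = 0.0299 km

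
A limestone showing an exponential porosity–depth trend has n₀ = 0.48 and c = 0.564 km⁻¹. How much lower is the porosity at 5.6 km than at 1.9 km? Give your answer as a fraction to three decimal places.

n(1.9) = 0.48·e^(−0.564×1.9) = 0.1644
n(5.6) = 0.48·e^(−0.564×5.6) = 0.0204
Δn = 0.1644 − 0.0204 = 0.1440

0.144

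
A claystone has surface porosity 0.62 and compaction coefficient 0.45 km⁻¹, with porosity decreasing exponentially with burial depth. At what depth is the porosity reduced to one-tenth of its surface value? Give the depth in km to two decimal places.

n/n₀ = 1/10 ⇒ exp(−β·d) = 1/10 ⇒ d = ln(10) / β
d = 2.3026 / 0.45 = 5.117 km

5.12 km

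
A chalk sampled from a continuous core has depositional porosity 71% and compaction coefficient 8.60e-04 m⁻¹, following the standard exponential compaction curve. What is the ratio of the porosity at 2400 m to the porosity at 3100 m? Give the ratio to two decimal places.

Working in km (1 km = 1000 m; c in km⁻¹ = c in m⁻¹ × 1000):
φ(z₁)/φ(z₂) = e^(−c·z₁)/e^(−c·z₂) = e^{c(z₂−z₁)}
= exp(0.86 × 0.7) = exp(0.602) = 1.8258

1.83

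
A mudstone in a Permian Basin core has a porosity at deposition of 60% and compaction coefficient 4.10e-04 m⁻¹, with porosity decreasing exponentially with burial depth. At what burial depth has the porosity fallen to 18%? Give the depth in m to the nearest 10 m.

Working in km (1 km = 1000 m; k in km⁻¹ = k in m⁻¹ × 1000):
Invert Athy's law: d = ln(φ₀/φ) / k
d = ln(0.6/0.18) / 0.41 = ln(3.333) / 0.41 = 1.2040 / 0.41 = 2.937 km

2940 m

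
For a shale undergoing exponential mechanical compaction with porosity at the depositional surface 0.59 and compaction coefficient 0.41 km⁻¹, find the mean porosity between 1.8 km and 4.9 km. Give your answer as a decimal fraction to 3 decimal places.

0.160

⟨phi⟩ = (1/(z₂−z₁)) ∫ phi₀ e^(−kz) dz = phi₀·(e^(−k·z₁) − e^(−k·z₂)) / (k·(z₂−z₁))
e^(−0.41×1.8) = 0.4781; e^(−0.41×4.9) = 0.1341
⟨phi⟩ = 0.59 × (0.4781 − 0.1341) / (0.41 × 3.1) = 0.59 × 0.2706 = 0.1597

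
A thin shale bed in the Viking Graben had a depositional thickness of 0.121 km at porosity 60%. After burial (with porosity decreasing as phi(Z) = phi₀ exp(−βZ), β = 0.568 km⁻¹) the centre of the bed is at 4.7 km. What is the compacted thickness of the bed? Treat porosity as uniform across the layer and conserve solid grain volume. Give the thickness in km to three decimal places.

Porosity at 4.7 km: phi = 0.6·exp(−0.568×4.7) = 0.0416
Solid-volume conservation: h(1−phi) = h₀(1−phi₀) ⇒ h = h₀·(1−phi₀)/(1−phi)
h = 0.121 × (1 − 0.6)/(1 − 0.0416) = 0.121 × 0.4173 = 0.0505 km

0.050 km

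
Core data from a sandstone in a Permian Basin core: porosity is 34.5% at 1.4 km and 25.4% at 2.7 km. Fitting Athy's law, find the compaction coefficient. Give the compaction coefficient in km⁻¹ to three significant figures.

Athy: φ(Z) = φ₀ e^(−βZ) ⇒ φ₁/φ₂ = e^{β(Z₂−Z₁)} ⇒ β = ln(φ₁/φ₂)/(Z₂−Z₁)
β = ln(0.345/0.254) / (2.7 − 1.4) = ln(1.358) / 1.3 = 0.3062 / 1.3 = 0.2355 km⁻¹

0.236 km⁻¹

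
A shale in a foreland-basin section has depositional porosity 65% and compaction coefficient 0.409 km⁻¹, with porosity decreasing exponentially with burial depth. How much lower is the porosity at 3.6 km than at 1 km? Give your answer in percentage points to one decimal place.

28.3 percentage points

n(1) = 0.65·e^(−0.409×1) = 0.4318
n(3.6) = 0.65·e^(−0.409×3.6) = 0.1491
Δn = 0.4318 − 0.1491 = 0.2827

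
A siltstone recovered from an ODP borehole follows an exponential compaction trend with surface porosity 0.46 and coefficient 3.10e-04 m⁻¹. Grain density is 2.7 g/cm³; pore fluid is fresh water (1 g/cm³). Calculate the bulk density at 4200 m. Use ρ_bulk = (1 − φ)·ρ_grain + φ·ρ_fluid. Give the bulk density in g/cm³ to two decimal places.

2.49 g/cm³

Working in km (1 km = 1000 m; c in km⁻¹ = c in m⁻¹ × 1000):
Porosity at depth: φ = 0.46·exp(−0.31×4.2) = 0.46×0.2720 = 0.1251
Bulk density: ρ_b = (1−φ)ρ_g + φ·ρ_f = 0.8749×2.7 + 0.1251×1
       = 2.362 + 0.125 = 2.487 g/cm³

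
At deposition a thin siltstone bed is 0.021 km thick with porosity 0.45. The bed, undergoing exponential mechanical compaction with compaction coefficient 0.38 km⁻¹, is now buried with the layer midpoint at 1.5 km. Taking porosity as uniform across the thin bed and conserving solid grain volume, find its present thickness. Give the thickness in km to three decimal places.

Porosity at 1.5 km: phi = 0.45·exp(−0.38×1.5) = 0.2545
Solid-volume conservation: h(1−phi) = h₀(1−phi₀) ⇒ h = h₀·(1−phi₀)/(1−phi)
h = 0.021 × (1 − 0.45)/(1 − 0.2545) = 0.021 × 0.7377 = 0.0155 km

0.015 km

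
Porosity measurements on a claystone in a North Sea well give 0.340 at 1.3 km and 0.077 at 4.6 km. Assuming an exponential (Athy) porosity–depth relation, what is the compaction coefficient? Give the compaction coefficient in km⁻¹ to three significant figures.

0.450 km⁻¹

Athy: n(z) = n₀ e^(−βz) ⇒ n₁/n₂ = e^{β(z₂−z₁)} ⇒ β = ln(n₁/n₂)/(z₂−z₁)
β = ln(0.34/0.077) / (4.6 − 1.3) = ln(4.416) / 3.3 = 1.4851 / 3.3 = 0.45 km⁻¹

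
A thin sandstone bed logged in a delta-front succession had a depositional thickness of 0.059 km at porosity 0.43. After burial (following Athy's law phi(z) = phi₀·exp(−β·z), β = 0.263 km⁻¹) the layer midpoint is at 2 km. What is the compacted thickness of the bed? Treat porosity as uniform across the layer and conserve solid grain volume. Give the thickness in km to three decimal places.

0.045 km

Porosity at 2 km: phi = 0.43·exp(−0.263×2) = 0.2541
Solid-volume conservation: h(1−phi) = h₀(1−phi₀) ⇒ h = h₀·(1−phi₀)/(1−phi)
h = 0.059 × (1 − 0.43)/(1 − 0.2541) = 0.059 × 0.7642 = 0.0451 km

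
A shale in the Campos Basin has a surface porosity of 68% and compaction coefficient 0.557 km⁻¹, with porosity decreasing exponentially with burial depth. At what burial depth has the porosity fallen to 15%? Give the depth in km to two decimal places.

2.71 km

Invert Athy's law: Z = ln(φ₀/φ) / c
Z = ln(0.68/0.15) / 0.557 = ln(4.533) / 0.557 = 1.5115 / 0.557 = 2.714 km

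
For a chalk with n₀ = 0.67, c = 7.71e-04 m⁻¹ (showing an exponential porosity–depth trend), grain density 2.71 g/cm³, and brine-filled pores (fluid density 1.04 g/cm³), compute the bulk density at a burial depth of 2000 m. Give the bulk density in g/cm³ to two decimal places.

Working in km (1 km = 1000 m; c in km⁻¹ = c in m⁻¹ × 1000):
Porosity at depth: n = 0.67·exp(−0.771×2) = 0.67×0.2140 = 0.1433
Bulk density: ρ_b = (1−n)ρ_g + n·ρ_f = 0.8567×2.71 + 0.1433×1.04
       = 2.322 + 0.149 = 2.471 g/cm³

2.47 g/cm³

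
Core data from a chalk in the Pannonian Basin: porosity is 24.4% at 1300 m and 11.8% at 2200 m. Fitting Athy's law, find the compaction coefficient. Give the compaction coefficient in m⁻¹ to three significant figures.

Working in km (1 km = 1000 m; k in km⁻¹ = k in m⁻¹ × 1000):
Athy: n(Z) = n₀ e^(−kZ) ⇒ n₁/n₂ = e^{k(Z₂−Z₁)} ⇒ k = ln(n₁/n₂)/(Z₂−Z₁)
k = ln(0.244/0.118) / (2.2 − 1.3) = ln(2.068) / 0.9 = 0.7265 / 0.9 = 0.8072 km⁻¹

0.000807 m⁻¹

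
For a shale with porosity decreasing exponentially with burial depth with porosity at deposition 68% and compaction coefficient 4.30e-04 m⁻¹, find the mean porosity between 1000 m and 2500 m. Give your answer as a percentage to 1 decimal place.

32.6%

Working in km (1 km = 1000 m; c in km⁻¹ = c in m⁻¹ × 1000):
⟨φ⟩ = (1/(Z₂−Z₁)) ∫ φ₀ e^(−cZ) dZ = φ₀·(e^(−c·Z₁) − e^(−c·Z₂)) / (c·(Z₂−Z₁))
e^(−0.43×1) = 0.6505; e^(−0.43×2.5) = 0.3413
⟨φ⟩ = 0.68 × (0.6505 − 0.3413) / (0.43 × 1.5) = 0.68 × 0.4794 = 0.3260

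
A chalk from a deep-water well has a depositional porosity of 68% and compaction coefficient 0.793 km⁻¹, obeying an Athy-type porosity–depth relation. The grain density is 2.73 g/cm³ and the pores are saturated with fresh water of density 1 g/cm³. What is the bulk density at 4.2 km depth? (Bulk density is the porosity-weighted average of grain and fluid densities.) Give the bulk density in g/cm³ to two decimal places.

2.69 g/cm³

Porosity at depth: phi = 0.68·exp(−0.793×4.2) = 0.68×0.0358 = 0.0243
Bulk density: ρ_b = (1−phi)ρ_g + phi·ρ_f = 0.9757×2.73 + 0.0243×1
       = 2.664 + 0.024 = 2.688 g/cm³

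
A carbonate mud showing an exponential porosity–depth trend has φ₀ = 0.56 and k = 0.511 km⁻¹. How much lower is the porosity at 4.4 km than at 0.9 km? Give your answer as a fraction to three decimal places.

φ(0.9) = 0.56·e^(−0.511×0.9) = 0.3536
φ(4.4) = 0.56·e^(−0.511×4.4) = 0.0591
Δφ = 0.3536 − 0.0591 = 0.2944

0.294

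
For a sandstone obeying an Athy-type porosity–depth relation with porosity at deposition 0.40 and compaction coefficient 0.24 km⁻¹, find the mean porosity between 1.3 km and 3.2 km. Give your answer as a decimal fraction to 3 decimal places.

⟨φ⟩ = (1/(z₂−z₁)) ∫ φ₀ e^(−βz) dz = φ₀·(e^(−β·z₁) − e^(−β·z₂)) / (β·(z₂−z₁))
e^(−0.24×1.3) = 0.7320; e^(−0.24×3.2) = 0.4639
⟨φ⟩ = 0.4 × (0.7320 − 0.4639) / (0.24 × 1.9) = 0.4 × 0.5878 = 0.2351

0.235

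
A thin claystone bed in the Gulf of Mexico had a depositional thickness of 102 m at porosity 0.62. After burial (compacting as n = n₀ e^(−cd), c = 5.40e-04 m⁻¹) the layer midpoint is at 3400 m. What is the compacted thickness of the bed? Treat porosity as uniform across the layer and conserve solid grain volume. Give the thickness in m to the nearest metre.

Working in km (1 km = 1000 m; c in km⁻¹ = c in m⁻¹ × 1000):
Porosity at 3.4 km: n = 0.62·exp(−0.54×3.4) = 0.0989
Solid-volume conservation: h(1−n) = h₀(1−n₀) ⇒ h = h₀·(1−n₀)/(1−n)
h = 0.102 × (1 − 0.62)/(1 − 0.0989) = 0.102 × 0.4217 = 0.0430 km

43 m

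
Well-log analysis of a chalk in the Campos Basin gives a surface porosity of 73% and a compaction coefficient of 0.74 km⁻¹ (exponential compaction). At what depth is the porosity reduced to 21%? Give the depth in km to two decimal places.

1.68 km

Invert Athy's law: Z = ln(phi₀/phi) / β
Z = ln(0.73/0.21) / 0.74 = ln(3.476) / 0.74 = 1.2459 / 0.74 = 1.684 km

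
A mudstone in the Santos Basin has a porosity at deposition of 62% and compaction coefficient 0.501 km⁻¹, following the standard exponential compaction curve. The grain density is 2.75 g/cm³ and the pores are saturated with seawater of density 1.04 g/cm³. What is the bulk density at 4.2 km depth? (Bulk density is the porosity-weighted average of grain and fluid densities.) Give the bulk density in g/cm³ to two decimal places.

2.62 g/cm³

Porosity at depth: φ = 0.62·exp(−0.501×4.2) = 0.62×0.1219 = 0.0756
Bulk density: ρ_b = (1−φ)ρ_g + φ·ρ_f = 0.9244×2.75 + 0.0756×1.04
       = 2.542 + 0.079 = 2.621 g/cm³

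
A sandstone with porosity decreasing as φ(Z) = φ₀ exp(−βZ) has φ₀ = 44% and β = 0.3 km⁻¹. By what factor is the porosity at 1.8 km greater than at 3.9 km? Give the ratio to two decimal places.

φ(Z₁)/φ(Z₂) = e^(−β·Z₁)/e^(−β·Z₂) = e^{β(Z₂−Z₁)}
= exp(0.3 × 2.1) = exp(0.63) = 1.8776

1.88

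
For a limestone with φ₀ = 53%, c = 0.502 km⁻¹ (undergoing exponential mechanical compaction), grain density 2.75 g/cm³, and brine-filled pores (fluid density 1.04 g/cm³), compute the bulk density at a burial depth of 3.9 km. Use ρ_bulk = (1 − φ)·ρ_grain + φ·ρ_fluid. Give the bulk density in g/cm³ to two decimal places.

Porosity at depth: φ = 0.53·exp(−0.502×3.9) = 0.53×0.1412 = 0.0748
Bulk density: ρ_b = (1−φ)ρ_g + φ·ρ_f = 0.9252×2.75 + 0.0748×1.04
       = 2.544 + 0.078 = 2.622 g/cm³

2.62 g/cm³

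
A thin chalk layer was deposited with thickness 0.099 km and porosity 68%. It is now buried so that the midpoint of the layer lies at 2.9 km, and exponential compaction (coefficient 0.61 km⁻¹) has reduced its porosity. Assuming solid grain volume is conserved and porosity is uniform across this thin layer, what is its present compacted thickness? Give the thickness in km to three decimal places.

0.036 km

Porosity at 2.9 km: φ = 0.68·exp(−0.61×2.9) = 0.1159
Solid-volume conservation: h(1−φ) = h₀(1−φ₀) ⇒ h = h₀·(1−φ₀)/(1−φ)
h = 0.099 × (1 − 0.68)/(1 − 0.1159) = 0.099 × 0.3620 = 0.0358 km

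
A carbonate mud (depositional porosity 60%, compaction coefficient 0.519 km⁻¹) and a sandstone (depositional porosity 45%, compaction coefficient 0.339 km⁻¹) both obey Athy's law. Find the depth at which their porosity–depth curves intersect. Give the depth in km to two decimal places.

Set n₀ₐ e^(−cₐZ) = n₀ᵦ e^(−cᵦZ) ⇒ ln(n₀ₐ/n₀ᵦ) = (cₐ − cᵦ)·Z
Z = ln(0.6/0.45) / (0.519 − 0.339) = 0.2877 / 0.18 = 1.598 km

1.60 km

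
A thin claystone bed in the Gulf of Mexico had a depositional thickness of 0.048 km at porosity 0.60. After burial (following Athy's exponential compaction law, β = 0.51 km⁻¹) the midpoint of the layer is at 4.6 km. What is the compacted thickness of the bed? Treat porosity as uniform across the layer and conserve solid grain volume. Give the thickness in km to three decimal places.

0.020 km

Porosity at 4.6 km: phi = 0.6·exp(−0.51×4.6) = 0.0575
Solid-volume conservation: h(1−phi) = h₀(1−phi₀) ⇒ h = h₀·(1−phi₀)/(1−phi)
h = 0.048 × (1 − 0.6)/(1 − 0.0575) = 0.048 × 0.4244 = 0.0204 km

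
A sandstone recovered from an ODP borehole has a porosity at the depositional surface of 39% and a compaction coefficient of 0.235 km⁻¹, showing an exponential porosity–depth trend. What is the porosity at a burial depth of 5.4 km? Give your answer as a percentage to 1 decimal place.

11.0%

n = n₀·exp(−c·z) = 0.39 × exp(−0.235 × 5.4) = 0.39 × exp(−1.269)
  = 0.39 × 0.2811 = 0.1096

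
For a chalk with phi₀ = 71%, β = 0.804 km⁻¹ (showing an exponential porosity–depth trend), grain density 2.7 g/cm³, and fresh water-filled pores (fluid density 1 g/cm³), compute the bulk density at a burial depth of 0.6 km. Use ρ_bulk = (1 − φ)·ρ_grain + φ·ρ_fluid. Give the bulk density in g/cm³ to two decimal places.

Porosity at depth: phi = 0.71·exp(−0.804×0.6) = 0.71×0.6173 = 0.4383
Bulk density: ρ_b = (1−phi)ρ_g + phi·ρ_f = 0.5617×2.7 + 0.4383×1
       = 1.517 + 0.438 = 1.955 g/cm³

1.95 g/cm³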